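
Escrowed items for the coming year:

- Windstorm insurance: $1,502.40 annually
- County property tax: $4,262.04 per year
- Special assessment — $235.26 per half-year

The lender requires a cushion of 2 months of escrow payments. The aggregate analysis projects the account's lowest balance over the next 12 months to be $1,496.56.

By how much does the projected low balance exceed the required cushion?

$457.40

Windstorm insurance: $1,502.40
County property tax: $4,262.04
Special assessment: $235.26 × 2 = $470.52
Total per year = $6,234.96
Monthly escrow = $6,234.96 ÷ 12 = $519.58
Required cushion = 2 × $519.58 = $1,039.16
Surplus = $1,496.56 − $1,039.16 = $457.40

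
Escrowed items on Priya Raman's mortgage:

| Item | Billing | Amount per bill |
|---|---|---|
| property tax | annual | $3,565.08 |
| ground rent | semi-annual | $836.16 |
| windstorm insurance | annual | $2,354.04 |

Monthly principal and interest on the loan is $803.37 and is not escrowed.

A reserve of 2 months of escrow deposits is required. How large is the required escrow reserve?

Property tax = $3,565.08
Ground rent = $836.16 × 2 = $1,672.32
Windstorm insurance = $2,354.04
Yearly total = $3,565.08 + $1,672.32 + $2,354.04 = $7,591.44
Monthly escrow = $7,591.44 / 12 = $632.62
Cushion = 2 × $632.62 = $1,265.24

$1,265.24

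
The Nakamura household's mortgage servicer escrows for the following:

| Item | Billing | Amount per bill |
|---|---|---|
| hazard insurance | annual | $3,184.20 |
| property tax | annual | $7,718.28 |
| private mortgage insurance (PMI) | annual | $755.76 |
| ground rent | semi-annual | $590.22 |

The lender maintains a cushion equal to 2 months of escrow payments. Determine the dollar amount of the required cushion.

$2,139.78

Hazard insurance = $3,184.20 per year
Property tax = $7,718.28 per year
Private mortgage insurance (PMI) = $755.76 per year
Ground rent = $590.22 × 2 = $1,180.44 per year
Total per year = $3,184.20 + $7,718.28 + $755.76 + $1,180.44 = $12,838.68
Monthly = $12,838.68 / 12 = $1,069.89
Reserve = 2 × $1,069.89 = $2,139.78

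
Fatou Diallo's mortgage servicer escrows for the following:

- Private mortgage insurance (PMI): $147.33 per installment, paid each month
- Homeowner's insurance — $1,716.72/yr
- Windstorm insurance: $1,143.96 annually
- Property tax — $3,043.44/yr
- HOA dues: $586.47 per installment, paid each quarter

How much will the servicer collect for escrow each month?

$834.83

Private mortgage insurance (PMI): $147.33 × 12 = $1,767.96 annually
Homeowner's insurance: $1,716.72 annually
Windstorm insurance: $1,143.96 annually
Property tax: $3,043.44 annually
HOA dues: $586.47 × 4 = $2,345.88 annually
Total annual escrow = $1,767.96 + $1,716.72 + $1,143.96 + $3,043.44 + $2,345.88 = $10,017.96
Monthly = $10,017.96 / 12 = $834.83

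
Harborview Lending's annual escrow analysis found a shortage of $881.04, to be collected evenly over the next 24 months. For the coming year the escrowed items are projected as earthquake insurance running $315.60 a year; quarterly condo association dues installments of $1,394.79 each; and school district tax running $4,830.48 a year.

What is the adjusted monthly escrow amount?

$930.48

Earthquake insurance — $315.60 annually
Condo association dues — $1,394.79 × 4 = $5,579.16 annually
School district tax — $4,830.48 annually
Total per year = $10,725.24
Monthly escrow = $10,725.24 ÷ 12 = $893.77
Monthly shortage recovery: $881.04 ÷ 24 = $36.71
Adjusted monthly = $893.77 + $36.71 = $930.48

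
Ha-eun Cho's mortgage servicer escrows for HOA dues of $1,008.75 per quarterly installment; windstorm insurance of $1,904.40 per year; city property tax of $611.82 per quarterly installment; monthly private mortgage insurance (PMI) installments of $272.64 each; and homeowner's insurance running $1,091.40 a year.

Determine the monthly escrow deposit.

HOA dues — $1,008.75 × 4 = $4,035.00 per year
Windstorm insurance — $1,904.40 per year
City property tax — $611.82 × 4 = $2,447.28 per year
Private mortgage insurance (PMI) — $272.64 × 12 = $3,271.68 per year
Homeowner's insurance — $1,091.40 per year
Annual escrow total = $4,035.00 + $1,904.40 + $2,447.28 + $3,271.68 + $1,091.40 = $12,749.76
Per month = $12,749.76 ÷ 12 = $1,062.48

$1,062.48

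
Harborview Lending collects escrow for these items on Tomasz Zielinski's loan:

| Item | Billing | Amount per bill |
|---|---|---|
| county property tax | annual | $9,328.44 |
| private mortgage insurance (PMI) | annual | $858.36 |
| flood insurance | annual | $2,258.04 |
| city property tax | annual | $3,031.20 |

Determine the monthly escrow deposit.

County property tax = $9,328.44/yr
Private mortgage insurance (PMI) = $858.36/yr
Flood insurance = $2,258.04/yr
City property tax = $3,031.20/yr
Total annual escrow = $9,328.44 + $858.36 + $2,258.04 + $3,031.20 = $15,476.04
Base monthly escrow = $15,476.04 / 12 = $1,289.67

$1,289.67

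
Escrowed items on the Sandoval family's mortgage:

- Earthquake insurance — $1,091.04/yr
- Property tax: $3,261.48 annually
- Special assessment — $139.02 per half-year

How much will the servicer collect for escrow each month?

$385.88

Earthquake insurance = $1,091.04/yr
Property tax = $3,261.48/yr
Special assessment = $139.02 × 2 = $278.04/yr
Yearly total = $4,630.56
Base monthly escrow = $4,630.56 / 12 = $385.88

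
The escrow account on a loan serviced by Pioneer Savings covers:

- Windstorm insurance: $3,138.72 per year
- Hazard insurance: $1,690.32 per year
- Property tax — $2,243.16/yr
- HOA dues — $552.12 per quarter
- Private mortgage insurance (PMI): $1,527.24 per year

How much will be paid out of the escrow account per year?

$10,807.92

Windstorm insurance = $3,138.72
Hazard insurance = $1,690.32
Property tax = $2,243.16
HOA dues = $552.12 × 4 = $2,208.48
Private mortgage insurance (PMI) = $1,527.24
Combined annual = $3,138.72 + $1,690.32 + $2,243.16 + $2,208.48 + $1,527.24 = $10,807.92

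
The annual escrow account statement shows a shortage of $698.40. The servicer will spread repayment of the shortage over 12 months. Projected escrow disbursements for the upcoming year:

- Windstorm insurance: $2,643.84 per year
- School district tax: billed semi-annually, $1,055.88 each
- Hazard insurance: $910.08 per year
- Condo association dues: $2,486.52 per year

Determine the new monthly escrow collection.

$737.55

Windstorm insurance — $2,643.84 annually
School district tax — $1,055.88 × 2 = $2,111.76 annually
Hazard insurance — $910.08 annually
Condo association dues — $2,486.52 annually
Combined annual = $8,152.20
Base monthly escrow = $8,152.20 ÷ 12 = $679.35
Shortage per month = $698.40 / 12 = $58.20
New monthly escrow = $679.35 + $58.20 = $737.55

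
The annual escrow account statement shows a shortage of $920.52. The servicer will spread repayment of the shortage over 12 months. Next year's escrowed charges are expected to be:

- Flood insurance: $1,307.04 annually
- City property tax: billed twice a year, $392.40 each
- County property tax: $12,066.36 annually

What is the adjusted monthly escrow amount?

Flood insurance: $1,307.04 annually
City property tax: $392.40 × 2 = $784.80 annually
County property tax: $12,066.36 annually
Combined annual = $1,307.04 + $784.80 + $12,066.36 = $14,158.20
Monthly escrow = $14,158.20 / 12 = $1,179.85
Shortage per month = $920.52 ÷ 12 = $76.71
New monthly escrow = $1,179.85 + $76.71 = $1,256.56

$1,256.56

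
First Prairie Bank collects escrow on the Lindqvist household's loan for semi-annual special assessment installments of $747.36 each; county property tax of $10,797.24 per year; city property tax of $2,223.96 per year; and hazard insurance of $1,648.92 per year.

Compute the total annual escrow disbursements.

Special assessment = $747.36 × 2 = $1,494.72/yr
County property tax = $10,797.24/yr
City property tax = $2,223.96/yr
Hazard insurance = $1,648.92/yr
Total per year = $1,494.72 + $10,797.24 + $2,223.96 + $1,648.92 = $16,164.84

$16,164.84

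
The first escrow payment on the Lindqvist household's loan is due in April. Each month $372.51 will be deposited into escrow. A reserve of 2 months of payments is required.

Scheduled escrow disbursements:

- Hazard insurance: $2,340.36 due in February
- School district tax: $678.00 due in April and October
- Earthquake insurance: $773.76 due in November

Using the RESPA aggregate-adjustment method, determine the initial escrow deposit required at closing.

Cushion = 2 × $372.51 = $745.02
Trial balance (start $0, +$372.51 each month, − disbursements):
  Apr: +$372.51 − $678.00 → -$305.49
  May: +$372.51 → $67.02
  Jun: +$372.51 → $439.53
  Jul: +$372.51 → $812.04
  Aug: +$372.51 → $1,184.55
  Sep: +$372.51 → $1,557.06
  Oct: +$372.51 − $678.00 → $1,251.57
  Nov: +$372.51 − $773.76 → $850.32
  Dec: +$372.51 → $1,222.83
  Jan: +$372.51 → $1,595.34
  Feb: +$372.51 − $2,340.36 → -$372.51
  Mar: +$372.51 → $0.00
Lowest trial balance = -$372.51 (Feb)
Initial deposit = cushion − low point = $745.02 − (-$372.51) = $1,117.53

$1,117.53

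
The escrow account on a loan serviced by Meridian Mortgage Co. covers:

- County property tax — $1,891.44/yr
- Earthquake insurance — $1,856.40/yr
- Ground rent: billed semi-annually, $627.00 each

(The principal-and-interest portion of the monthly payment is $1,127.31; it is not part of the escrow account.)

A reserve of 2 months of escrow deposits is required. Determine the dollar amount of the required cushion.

$833.64

County property tax — $1,891.44 annually
Earthquake insurance — $1,856.40 annually
Ground rent — $627.00 × 2 = $1,254.00 annually
Total annual escrow = $1,891.44 + $1,856.40 + $1,254.00 = $5,001.84
Monthly escrow = $5,001.84 ÷ 12 = $416.82
Required cushion = 2 × $416.82 = $833.64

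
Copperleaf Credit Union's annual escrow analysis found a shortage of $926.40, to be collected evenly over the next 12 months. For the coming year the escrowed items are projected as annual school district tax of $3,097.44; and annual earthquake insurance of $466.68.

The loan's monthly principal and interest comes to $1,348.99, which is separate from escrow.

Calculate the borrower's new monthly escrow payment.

School district tax = $3,097.44/yr
Earthquake insurance = $466.68/yr
Combined annual = $3,564.12
Monthly escrow = $3,564.12 / 12 = $297.01
Shortage per month = $926.40 ÷ 12 = $77.20
Adjusted monthly = $297.01 + $77.20 = $374.21

$374.21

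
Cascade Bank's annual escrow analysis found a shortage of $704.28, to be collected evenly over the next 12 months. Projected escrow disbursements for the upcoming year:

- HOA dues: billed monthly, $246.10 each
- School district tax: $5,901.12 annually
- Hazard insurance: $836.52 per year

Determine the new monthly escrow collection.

HOA dues = $246.10 × 12 = $2,953.20/yr
School district tax = $5,901.12/yr
Hazard insurance = $836.52/yr
Yearly total = $2,953.20 + $5,901.12 + $836.52 = $9,690.84
Monthly = $9,690.84 ÷ 12 = $807.57
Monthly shortage recovery: $704.28 ÷ 12 = $58.69
Adjusted monthly = $807.57 + $58.69 = $866.26

$866.26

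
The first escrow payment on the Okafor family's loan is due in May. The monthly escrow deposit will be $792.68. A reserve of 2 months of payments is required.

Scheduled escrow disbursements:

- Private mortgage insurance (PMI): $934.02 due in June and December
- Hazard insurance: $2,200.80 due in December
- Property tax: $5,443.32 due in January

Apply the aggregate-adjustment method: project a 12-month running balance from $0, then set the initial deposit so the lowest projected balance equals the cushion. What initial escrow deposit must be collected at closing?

Cushion = 2 × $792.68 = $1,585.36
Trial balance (start $0, +$792.68 each month, − disbursements):
  May: +$792.68 → $792.68
  Jun: +$792.68 − $934.02 → $651.34
  Jul: +$792.68 → $1,444.02
  Aug: +$792.68 → $2,236.70
  Sep: +$792.68 → $3,029.38
  Oct: +$792.68 → $3,822.06
  Nov: +$792.68 → $4,614.74
  Dec: +$792.68 − $3,134.82 → $2,272.60
  Jan: +$792.68 − $5,443.32 → -$2,378.04
  Feb: +$792.68 → -$1,585.36
  Mar: +$792.68 → -$792.68
  Apr: +$792.68 → $0.00
Lowest trial balance = -$2,378.04 (Jan)
Initial deposit = cushion − low point = $1,585.36 − (-$2,378.04) = $3,963.40

$3,963.40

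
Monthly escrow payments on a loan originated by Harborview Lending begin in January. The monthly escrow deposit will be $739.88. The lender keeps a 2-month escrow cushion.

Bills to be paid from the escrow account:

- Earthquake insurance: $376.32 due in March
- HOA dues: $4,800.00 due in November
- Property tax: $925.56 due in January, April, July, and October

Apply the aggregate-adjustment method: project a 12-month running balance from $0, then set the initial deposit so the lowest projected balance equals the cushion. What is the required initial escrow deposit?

$2,219.64

Cushion = 2 × $739.88 = $1,479.76
Trial balance (start $0, +$739.88 each month, − disbursements):
  Jan: +$739.88 − $925.56 → -$185.68
  Feb: +$739.88 → $554.20
  Mar: +$739.88 − $376.32 → $917.76
  Apr: +$739.88 − $925.56 → $732.08
  May: +$739.88 → $1,471.96
  Jun: +$739.88 → $2,211.84
  Jul: +$739.88 − $925.56 → $2,026.16
  Aug: +$739.88 → $2,766.04
  Sep: +$739.88 → $3,505.92
  Oct: +$739.88 − $925.56 → $3,320.24
  Nov: +$739.88 − $4,800.00 → -$739.88
  Dec: +$739.88 → $0.00
Lowest trial balance = -$739.88 (Nov)
Initial deposit = cushion − low point = $1,479.76 − (-$739.88) = $2,219.64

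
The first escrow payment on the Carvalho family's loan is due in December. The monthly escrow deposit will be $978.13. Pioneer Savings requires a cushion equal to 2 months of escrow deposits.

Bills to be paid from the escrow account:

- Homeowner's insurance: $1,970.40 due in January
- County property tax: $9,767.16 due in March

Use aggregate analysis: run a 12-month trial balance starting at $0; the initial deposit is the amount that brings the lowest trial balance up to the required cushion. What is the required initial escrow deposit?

$9,781.30

Cushion = 2 × $978.13 = $1,956.26
Trial balance (start $0, +$978.13 each month, − disbursements):
  Dec: +$978.13 → $978.13
  Jan: +$978.13 − $1,970.40 → -$14.14
  Feb: +$978.13 → $963.99
  Mar: +$978.13 − $9,767.16 → -$7,825.04
  Apr: +$978.13 → -$6,846.91
  May: +$978.13 → -$5,868.78
  Jun: +$978.13 → -$4,890.65
  Jul: +$978.13 → -$3,912.52
  Aug: +$978.13 → -$2,934.39
  Sep: +$978.13 → -$1,956.26
  Oct: +$978.13 → -$978.13
  Nov: +$978.13 → $0.00
Lowest trial balance = -$7,825.04 (Mar)
Initial deposit = cushion − low point = $1,956.26 − (-$7,825.04) = $9,781.30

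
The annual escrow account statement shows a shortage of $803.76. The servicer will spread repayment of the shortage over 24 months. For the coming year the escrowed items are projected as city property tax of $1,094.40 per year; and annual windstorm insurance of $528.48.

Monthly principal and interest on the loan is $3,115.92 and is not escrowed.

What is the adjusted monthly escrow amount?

City property tax = $1,094.40 annually
Windstorm insurance = $528.48 annually
Annual escrow total = $1,094.40 + $528.48 = $1,622.88
Base monthly escrow = $1,622.88 ÷ 12 = $135.24
Shortage per month = $803.76 ÷ 24 = $33.49
Adjusted monthly = $135.24 + $33.49 = $168.73

$168.73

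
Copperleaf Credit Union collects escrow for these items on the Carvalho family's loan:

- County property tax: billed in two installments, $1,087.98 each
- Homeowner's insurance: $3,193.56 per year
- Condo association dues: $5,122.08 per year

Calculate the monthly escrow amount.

$874.30

County property tax = $1,087.98 × 2 = $2,175.96 annually
Homeowner's insurance = $3,193.56 annually
Condo association dues = $5,122.08 annually
Combined annual = $10,491.60
Base monthly escrow = $10,491.60 ÷ 12 = $874.30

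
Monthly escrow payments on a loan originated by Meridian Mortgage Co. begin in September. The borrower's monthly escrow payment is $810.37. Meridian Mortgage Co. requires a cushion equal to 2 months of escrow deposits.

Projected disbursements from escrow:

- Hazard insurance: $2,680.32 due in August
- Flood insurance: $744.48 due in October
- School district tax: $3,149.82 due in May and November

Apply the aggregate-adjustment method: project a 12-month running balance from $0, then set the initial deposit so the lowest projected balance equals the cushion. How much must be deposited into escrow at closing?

Cushion = 2 × $810.37 = $1,620.74
Trial balance (start $0, +$810.37 each month, − disbursements):
  Sep: +$810.37 → $810.37
  Oct: +$810.37 − $744.48 → $876.26
  Nov: +$810.37 − $3,149.82 → -$1,463.19
  Dec: +$810.37 → -$652.82
  Jan: +$810.37 → $157.55
  Feb: +$810.37 → $967.92
  Mar: +$810.37 → $1,778.29
  Apr: +$810.37 → $2,588.66
  May: +$810.37 − $3,149.82 → $249.21
  Jun: +$810.37 → $1,059.58
  Jul: +$810.37 → $1,869.95
  Aug: +$810.37 − $2,680.32 → $0.00
Lowest trial balance = -$1,463.19 (Nov)
Initial deposit = cushion − low point = $1,620.74 − (-$1,463.19) = $3,083.93

$3,083.93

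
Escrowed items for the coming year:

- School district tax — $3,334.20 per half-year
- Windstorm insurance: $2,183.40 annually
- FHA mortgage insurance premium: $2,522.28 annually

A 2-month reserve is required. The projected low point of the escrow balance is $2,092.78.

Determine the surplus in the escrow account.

School district tax = $3,334.20 × 2 = $6,668.40
Windstorm insurance = $2,183.40
FHA mortgage insurance premium = $2,522.28
Total per year = $11,374.08
Per month = $11,374.08 ÷ 12 = $947.84
Cushion = 2 × $947.84 = $1,895.68
Excess over cushion: $2,092.78 − $1,895.68 = $197.10

$197.10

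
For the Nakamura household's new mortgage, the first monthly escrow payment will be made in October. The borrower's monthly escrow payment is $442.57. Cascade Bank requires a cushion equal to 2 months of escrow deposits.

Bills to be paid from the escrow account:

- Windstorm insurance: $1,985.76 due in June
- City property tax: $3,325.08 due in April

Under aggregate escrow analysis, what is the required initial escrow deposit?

Cushion = 2 × $442.57 = $885.14
Trial balance (start $0, +$442.57 each month, − disbursements):
  Oct: +$442.57 → $442.57
  Nov: +$442.57 → $885.14
  Dec: +$442.57 → $1,327.71
  Jan: +$442.57 → $1,770.28
  Feb: +$442.57 → $2,212.85
  Mar: +$442.57 → $2,655.42
  Apr: +$442.57 − $3,325.08 → -$227.09
  May: +$442.57 → $215.48
  Jun: +$442.57 − $1,985.76 → -$1,327.71
  Jul: +$442.57 → -$885.14
  Aug: +$442.57 → -$442.57
  Sep: +$442.57 → $0.00
Lowest trial balance = -$1,327.71 (Jun)
Initial deposit = cushion − low point = $885.14 − (-$1,327.71) = $2,212.85

$2,212.85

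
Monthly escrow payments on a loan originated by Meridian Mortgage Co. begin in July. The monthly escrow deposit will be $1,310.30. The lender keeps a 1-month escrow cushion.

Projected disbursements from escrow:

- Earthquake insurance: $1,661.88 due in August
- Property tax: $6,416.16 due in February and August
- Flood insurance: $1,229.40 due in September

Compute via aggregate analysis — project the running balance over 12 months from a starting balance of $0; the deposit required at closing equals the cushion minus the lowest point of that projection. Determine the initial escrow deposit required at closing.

Cushion = 1 × $1,310.30 = $1,310.30
Trial balance (start $0, +$1,310.30 each month, − disbursements):
  Jul: +$1,310.30 → $1,310.30
  Aug: +$1,310.30 − $8,078.04 → -$5,457.44
  Sep: +$1,310.30 − $1,229.40 → -$5,376.54
  Oct: +$1,310.30 → -$4,066.24
  Nov: +$1,310.30 → -$2,755.94
  Dec: +$1,310.30 → -$1,445.64
  Jan: +$1,310.30 → -$135.34
  Feb: +$1,310.30 − $6,416.16 → -$5,241.20
  Mar: +$1,310.30 → -$3,930.90
  Apr: +$1,310.30 → -$2,620.60
  May: +$1,310.30 → -$1,310.30
  Jun: +$1,310.30 → $0.00
Lowest trial balance = -$5,457.44 (Aug)
Initial deposit = cushion − low point = $1,310.30 − (-$5,457.44) = $6,767.74

$6,767.74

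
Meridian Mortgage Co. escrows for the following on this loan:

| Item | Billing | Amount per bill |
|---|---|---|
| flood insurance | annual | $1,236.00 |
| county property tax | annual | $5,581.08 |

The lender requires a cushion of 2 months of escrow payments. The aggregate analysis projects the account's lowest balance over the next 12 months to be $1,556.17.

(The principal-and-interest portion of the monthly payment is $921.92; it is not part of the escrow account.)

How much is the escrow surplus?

$419.99

Flood insurance: $1,236.00 per year
County property tax: $5,581.08 per year
Yearly total = $1,236.00 + $5,581.08 = $6,817.08
Monthly = $6,817.08 / 12 = $568.09
Required cushion = 2 × $568.09 = $1,136.18
Excess over cushion: $1,556.17 − $1,136.18 = $419.99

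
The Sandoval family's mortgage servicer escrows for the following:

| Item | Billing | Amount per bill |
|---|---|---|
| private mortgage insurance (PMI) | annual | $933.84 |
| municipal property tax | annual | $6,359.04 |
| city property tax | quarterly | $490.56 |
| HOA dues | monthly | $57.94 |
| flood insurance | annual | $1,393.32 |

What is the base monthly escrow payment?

$945.31

Private mortgage insurance (PMI): $933.84 annually
Municipal property tax: $6,359.04 annually
City property tax: $490.56 × 4 = $1,962.24 annually
HOA dues: $57.94 × 12 = $695.28 annually
Flood insurance: $1,393.32 annually
Total annual escrow = $933.84 + $6,359.04 + $1,962.24 + $695.28 + $1,393.32 = $11,343.72
Monthly escrow = $11,343.72 ÷ 12 = $945.31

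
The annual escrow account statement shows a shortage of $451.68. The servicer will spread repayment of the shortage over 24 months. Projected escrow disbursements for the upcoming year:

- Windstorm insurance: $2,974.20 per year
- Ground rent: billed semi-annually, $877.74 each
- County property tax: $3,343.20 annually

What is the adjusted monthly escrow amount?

$691.56

Windstorm insurance = $2,974.20 per year
Ground rent = $877.74 × 2 = $1,755.48 per year
County property tax = $3,343.20 per year
Combined annual = $8,072.88
Per month = $8,072.88 / 12 = $672.74
Shortage per month = $451.68 ÷ 24 = $18.82
New monthly escrow = $672.74 + $18.82 = $691.56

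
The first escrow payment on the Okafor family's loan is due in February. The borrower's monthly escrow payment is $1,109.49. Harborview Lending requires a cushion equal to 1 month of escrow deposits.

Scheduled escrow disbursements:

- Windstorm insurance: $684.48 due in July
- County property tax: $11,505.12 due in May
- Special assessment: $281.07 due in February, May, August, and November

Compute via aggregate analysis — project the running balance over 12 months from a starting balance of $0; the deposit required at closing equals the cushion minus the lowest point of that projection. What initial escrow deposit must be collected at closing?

Cushion = 1 × $1,109.49 = $1,109.49
Trial balance (start $0, +$1,109.49 each month, − disbursements):
  Feb: +$1,109.49 − $281.07 → $828.42
  Mar: +$1,109.49 → $1,937.91
  Apr: +$1,109.49 → $3,047.40
  May: +$1,109.49 − $11,786.19 → -$7,629.30
  Jun: +$1,109.49 → -$6,519.81
  Jul: +$1,109.49 − $684.48 → -$6,094.80
  Aug: +$1,109.49 − $281.07 → -$5,266.38
  Sep: +$1,109.49 → -$4,156.89
  Oct: +$1,109.49 → -$3,047.40
  Nov: +$1,109.49 − $281.07 → -$2,218.98
  Dec: +$1,109.49 → -$1,109.49
  Jan: +$1,109.49 → $0.00
Lowest trial balance = -$7,629.30 (May)
Initial deposit = cushion − low point = $1,109.49 − (-$7,629.30) = $8,738.79

$8,738.79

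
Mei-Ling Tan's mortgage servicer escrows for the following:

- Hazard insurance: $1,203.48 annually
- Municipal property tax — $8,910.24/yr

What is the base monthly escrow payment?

Hazard insurance = $1,203.48 per year
Municipal property tax = $8,910.24 per year
Combined annual = $1,203.48 + $8,910.24 = $10,113.72
Monthly = $10,113.72 ÷ 12 = $842.81

$842.81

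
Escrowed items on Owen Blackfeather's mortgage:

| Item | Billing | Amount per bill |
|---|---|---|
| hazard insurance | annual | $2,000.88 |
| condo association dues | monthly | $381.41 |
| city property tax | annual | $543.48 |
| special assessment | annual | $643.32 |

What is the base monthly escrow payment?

Hazard insurance = $2,000.88
Condo association dues = $381.41 × 12 = $4,576.92
City property tax = $543.48
Special assessment = $643.32
Total annual escrow = $7,764.60
Monthly = $7,764.60 / 12 = $647.05

$647.05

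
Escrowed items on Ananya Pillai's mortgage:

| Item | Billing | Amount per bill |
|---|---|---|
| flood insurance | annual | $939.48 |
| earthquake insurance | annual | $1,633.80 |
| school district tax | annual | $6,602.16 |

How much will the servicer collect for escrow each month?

Flood insurance: $939.48 per year
Earthquake insurance: $1,633.80 per year
School district tax: $6,602.16 per year
Yearly total = $939.48 + $1,633.80 + $6,602.16 = $9,175.44
Monthly escrow = $9,175.44 ÷ 12 = $764.62

$764.62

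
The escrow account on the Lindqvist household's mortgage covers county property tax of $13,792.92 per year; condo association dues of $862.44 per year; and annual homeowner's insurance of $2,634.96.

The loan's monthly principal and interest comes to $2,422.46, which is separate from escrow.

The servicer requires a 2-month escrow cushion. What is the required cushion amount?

County property tax — $13,792.92
Condo association dues — $862.44
Homeowner's insurance — $2,634.96
Yearly total = $17,290.32
Monthly = $17,290.32 / 12 = $1,440.86
Required cushion = 2 × $1,440.86 = $2,881.72

$2,881.72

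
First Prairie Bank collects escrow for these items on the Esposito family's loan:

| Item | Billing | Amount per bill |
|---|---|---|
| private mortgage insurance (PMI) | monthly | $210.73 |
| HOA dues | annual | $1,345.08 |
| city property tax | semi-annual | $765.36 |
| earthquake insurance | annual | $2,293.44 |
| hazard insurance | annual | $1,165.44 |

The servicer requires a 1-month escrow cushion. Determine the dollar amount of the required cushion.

Private mortgage insurance (PMI): $210.73 × 12 = $2,528.76/yr
HOA dues: $1,345.08/yr
City property tax: $765.36 × 2 = $1,530.72/yr
Earthquake insurance: $2,293.44/yr
Hazard insurance: $1,165.44/yr
Yearly total = $2,528.76 + $1,345.08 + $1,530.72 + $2,293.44 + $1,165.44 = $8,863.44
Monthly = $8,863.44 ÷ 12 = $738.62
Required cushion = 1 × $738.62 = $738.62

$738.62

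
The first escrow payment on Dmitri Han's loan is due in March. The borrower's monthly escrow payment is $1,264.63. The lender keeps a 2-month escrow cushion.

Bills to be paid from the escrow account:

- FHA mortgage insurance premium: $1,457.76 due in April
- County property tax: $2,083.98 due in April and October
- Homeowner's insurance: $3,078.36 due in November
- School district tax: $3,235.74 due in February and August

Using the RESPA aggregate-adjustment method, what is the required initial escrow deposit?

$3,541.74

Cushion = 2 × $1,264.63 = $2,529.26
Trial balance (start $0, +$1,264.63 each month, − disbursements):
  Mar: +$1,264.63 → $1,264.63
  Apr: +$1,264.63 − $3,541.74 → -$1,012.48
  May: +$1,264.63 → $252.15
  Jun: +$1,264.63 → $1,516.78
  Jul: +$1,264.63 → $2,781.41
  Aug: +$1,264.63 − $3,235.74 → $810.30
  Sep: +$1,264.63 → $2,074.93
  Oct: +$1,264.63 − $2,083.98 → $1,255.58
  Nov: +$1,264.63 − $3,078.36 → -$558.15
  Dec: +$1,264.63 → $706.48
  Jan: +$1,264.63 → $1,971.11
  Feb: +$1,264.63 − $3,235.74 → $0.00
Lowest trial balance = -$1,012.48 (Apr)
Initial deposit = cushion − low point = $2,529.26 − (-$1,012.48) = $3,541.74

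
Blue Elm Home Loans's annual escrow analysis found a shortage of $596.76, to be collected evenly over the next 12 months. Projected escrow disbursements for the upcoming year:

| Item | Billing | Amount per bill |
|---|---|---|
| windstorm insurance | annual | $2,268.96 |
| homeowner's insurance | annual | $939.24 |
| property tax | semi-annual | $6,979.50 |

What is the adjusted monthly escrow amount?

Windstorm insurance: $2,268.96/yr
Homeowner's insurance: $939.24/yr
Property tax: $6,979.50 × 2 = $13,959.00/yr
Yearly total = $2,268.96 + $939.24 + $13,959.00 = $17,167.20
Per month = $17,167.20 ÷ 12 = $1,430.60
Shortage per month = $596.76 ÷ 12 = $49.73
Adjusted monthly = $1,430.60 + $49.73 = $1,480.33

$1,480.33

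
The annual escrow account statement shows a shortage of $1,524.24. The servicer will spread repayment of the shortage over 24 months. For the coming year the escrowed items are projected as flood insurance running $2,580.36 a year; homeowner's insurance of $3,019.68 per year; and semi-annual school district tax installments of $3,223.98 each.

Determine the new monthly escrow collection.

$1,067.51

Flood insurance = $2,580.36 annually
Homeowner's insurance = $3,019.68 annually
School district tax = $3,223.98 × 2 = $6,447.96 annually
Annual escrow total = $12,048.00
Monthly escrow = $12,048.00 ÷ 12 = $1,004.00
Monthly shortage recovery: $1,524.24 / 24 = $63.51
Adjusted monthly = $1,004.00 + $63.51 = $1,067.51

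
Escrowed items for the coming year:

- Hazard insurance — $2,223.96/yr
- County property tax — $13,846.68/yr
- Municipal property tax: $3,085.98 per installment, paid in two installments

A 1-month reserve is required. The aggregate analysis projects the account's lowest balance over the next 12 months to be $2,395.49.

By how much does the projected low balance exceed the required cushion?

$541.94

Hazard insurance = $2,223.96 annually
County property tax = $13,846.68 annually
Municipal property tax = $3,085.98 × 2 = $6,171.96 annually
Yearly total = $2,223.96 + $13,846.68 + $6,171.96 = $22,242.60
Monthly escrow = $22,242.60 / 12 = $1,853.55
Cushion = 1 × $1,853.55 = $1,853.55
Surplus = $2,395.49 − $1,853.55 = $541.94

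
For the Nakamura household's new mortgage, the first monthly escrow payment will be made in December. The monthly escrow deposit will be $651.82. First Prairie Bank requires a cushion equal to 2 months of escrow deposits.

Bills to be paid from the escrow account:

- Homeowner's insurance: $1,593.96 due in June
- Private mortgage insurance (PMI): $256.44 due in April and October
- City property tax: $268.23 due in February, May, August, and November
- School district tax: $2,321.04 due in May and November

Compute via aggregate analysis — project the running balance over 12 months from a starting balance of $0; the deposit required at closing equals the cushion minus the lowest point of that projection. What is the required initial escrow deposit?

$1,448.80

Cushion = 2 × $651.82 = $1,303.64
Trial balance (start $0, +$651.82 each month, − disbursements):
  Dec: +$651.82 → $651.82
  Jan: +$651.82 → $1,303.64
  Feb: +$651.82 − $268.23 → $1,687.23
  Mar: +$651.82 → $2,339.05
  Apr: +$651.82 − $256.44 → $2,734.43
  May: +$651.82 − $2,589.27 → $796.98
  Jun: +$651.82 − $1,593.96 → -$145.16
  Jul: +$651.82 → $506.66
  Aug: +$651.82 − $268.23 → $890.25
  Sep: +$651.82 → $1,542.07
  Oct: +$651.82 − $256.44 → $1,937.45
  Nov: +$651.82 − $2,589.27 → $0.00
Lowest trial balance = -$145.16 (Jun)
Initial deposit = cushion − low point = $1,303.64 − (-$145.16) = $1,448.80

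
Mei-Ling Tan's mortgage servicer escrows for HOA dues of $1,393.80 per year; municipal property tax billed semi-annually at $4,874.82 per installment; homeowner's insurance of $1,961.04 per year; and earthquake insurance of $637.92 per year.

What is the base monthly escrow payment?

$1,145.20

HOA dues = $1,393.80 annually
Municipal property tax = $4,874.82 × 2 = $9,749.64 annually
Homeowner's insurance = $1,961.04 annually
Earthquake insurance = $637.92 annually
Annual escrow total = $1,393.80 + $9,749.64 + $1,961.04 + $637.92 = $13,742.40
Per month = $13,742.40 ÷ 12 = $1,145.20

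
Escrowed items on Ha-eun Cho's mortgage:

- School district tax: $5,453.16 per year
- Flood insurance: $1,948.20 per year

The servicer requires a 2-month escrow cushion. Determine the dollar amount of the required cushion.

$1,233.56

School district tax = $5,453.16 per year
Flood insurance = $1,948.20 per year
Yearly total = $7,401.36
Per month = $7,401.36 / 12 = $616.78
Required cushion = 2 × $616.78 = $1,233.56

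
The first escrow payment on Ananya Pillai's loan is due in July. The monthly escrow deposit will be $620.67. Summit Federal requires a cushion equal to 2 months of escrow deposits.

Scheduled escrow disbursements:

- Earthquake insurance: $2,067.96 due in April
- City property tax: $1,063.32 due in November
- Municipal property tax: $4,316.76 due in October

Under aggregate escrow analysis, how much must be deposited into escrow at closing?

Cushion = 2 × $620.67 = $1,241.34
Trial balance (start $0, +$620.67 each month, − disbursements):
  Jul: +$620.67 → $620.67
  Aug: +$620.67 → $1,241.34
  Sep: +$620.67 → $1,862.01
  Oct: +$620.67 − $4,316.76 → -$1,834.08
  Nov: +$620.67 − $1,063.32 → -$2,276.73
  Dec: +$620.67 → -$1,656.06
  Jan: +$620.67 → -$1,035.39
  Feb: +$620.67 → -$414.72
  Mar: +$620.67 → $205.95
  Apr: +$620.67 − $2,067.96 → -$1,241.34
  May: +$620.67 → -$620.67
  Jun: +$620.67 → $0.00
Lowest trial balance = -$2,276.73 (Nov)
Initial deposit = cushion − low point = $1,241.34 − (-$2,276.73) = $3,518.07

$3,518.07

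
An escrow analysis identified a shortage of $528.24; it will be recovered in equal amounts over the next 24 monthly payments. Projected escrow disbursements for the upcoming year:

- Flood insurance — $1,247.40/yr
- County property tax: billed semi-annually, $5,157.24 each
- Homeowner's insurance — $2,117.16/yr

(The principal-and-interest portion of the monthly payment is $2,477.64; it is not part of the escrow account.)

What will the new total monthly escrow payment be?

$1,161.93

Flood insurance = $1,247.40 per year
County property tax = $5,157.24 × 2 = $10,314.48 per year
Homeowner's insurance = $2,117.16 per year
Total annual escrow = $1,247.40 + $10,314.48 + $2,117.16 = $13,679.04
Monthly escrow = $13,679.04 ÷ 12 = $1,139.92
Monthly shortage recovery: $528.24 ÷ 24 = $22.01
Adjusted monthly = $1,139.92 + $22.01 = $1,161.93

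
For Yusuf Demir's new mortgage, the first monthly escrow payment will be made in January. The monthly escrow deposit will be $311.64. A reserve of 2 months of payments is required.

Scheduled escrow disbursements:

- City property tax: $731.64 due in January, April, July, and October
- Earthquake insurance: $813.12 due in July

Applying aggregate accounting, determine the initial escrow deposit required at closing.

Cushion = 2 × $311.64 = $623.28
Trial balance (start $0, +$311.64 each month, − disbursements):
  Jan: +$311.64 − $731.64 → -$420.00
  Feb: +$311.64 → -$108.36
  Mar: +$311.64 → $203.28
  Apr: +$311.64 − $731.64 → -$216.72
  May: +$311.64 → $94.92
  Jun: +$311.64 → $406.56
  Jul: +$311.64 − $1,544.76 → -$826.56
  Aug: +$311.64 → -$514.92
  Sep: +$311.64 → -$203.28
  Oct: +$311.64 − $731.64 → -$623.28
  Nov: +$311.64 → -$311.64
  Dec: +$311.64 → $0.00
Lowest trial balance = -$826.56 (Jul)
Initial deposit = cushion − low point = $623.28 − (-$826.56) = $1,449.84

$1,449.84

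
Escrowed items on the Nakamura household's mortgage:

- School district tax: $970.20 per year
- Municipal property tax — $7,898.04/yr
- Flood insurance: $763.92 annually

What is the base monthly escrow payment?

School district tax — $970.20 annually
Municipal property tax — $7,898.04 annually
Flood insurance — $763.92 annually
Annual escrow total = $9,632.16
Monthly escrow = $9,632.16 ÷ 12 = $802.68

$802.68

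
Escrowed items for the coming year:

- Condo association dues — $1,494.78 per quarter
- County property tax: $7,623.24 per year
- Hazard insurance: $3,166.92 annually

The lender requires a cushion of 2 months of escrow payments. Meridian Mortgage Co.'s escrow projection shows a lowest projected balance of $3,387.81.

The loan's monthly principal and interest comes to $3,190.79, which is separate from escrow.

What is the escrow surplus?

Condo association dues — $1,494.78 × 4 = $5,979.12/yr
County property tax — $7,623.24/yr
Hazard insurance — $3,166.92/yr
Annual escrow total = $5,979.12 + $7,623.24 + $3,166.92 = $16,769.28
Base monthly escrow = $16,769.28 ÷ 12 = $1,397.44
Required cushion = 2 × $1,397.44 = $2,794.88
Excess over cushion: $3,387.81 − $2,794.88 = $592.93

$592.93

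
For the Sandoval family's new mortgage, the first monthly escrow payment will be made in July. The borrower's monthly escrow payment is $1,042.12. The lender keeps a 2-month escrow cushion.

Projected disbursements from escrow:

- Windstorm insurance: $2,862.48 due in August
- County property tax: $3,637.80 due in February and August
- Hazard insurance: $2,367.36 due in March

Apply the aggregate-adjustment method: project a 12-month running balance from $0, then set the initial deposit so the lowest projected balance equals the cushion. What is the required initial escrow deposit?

Cushion = 2 × $1,042.12 = $2,084.24
Trial balance (start $0, +$1,042.12 each month, − disbursements):
  Jul: +$1,042.12 → $1,042.12
  Aug: +$1,042.12 − $6,500.28 → -$4,416.04
  Sep: +$1,042.12 → -$3,373.92
  Oct: +$1,042.12 → -$2,331.80
  Nov: +$1,042.12 → -$1,289.68
  Dec: +$1,042.12 → -$247.56
  Jan: +$1,042.12 → $794.56
  Feb: +$1,042.12 − $3,637.80 → -$1,801.12
  Mar: +$1,042.12 − $2,367.36 → -$3,126.36
  Apr: +$1,042.12 → -$2,084.24
  May: +$1,042.12 → -$1,042.12
  Jun: +$1,042.12 → $0.00
Lowest trial balance = -$4,416.04 (Aug)
Initial deposit = cushion − low point = $2,084.24 − (-$4,416.04) = $6,500.28

$6,500.28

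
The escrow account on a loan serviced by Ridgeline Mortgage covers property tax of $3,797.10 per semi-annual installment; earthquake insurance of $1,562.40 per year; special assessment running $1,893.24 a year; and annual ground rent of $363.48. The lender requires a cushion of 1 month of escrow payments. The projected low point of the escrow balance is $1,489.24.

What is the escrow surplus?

$538.13

Property tax: $3,797.10 × 2 = $7,594.20
Earthquake insurance: $1,562.40
Special assessment: $1,893.24
Ground rent: $363.48
Yearly total = $7,594.20 + $1,562.40 + $1,893.24 + $363.48 = $11,413.32
Monthly = $11,413.32 / 12 = $951.11
Required cushion = 1 × $951.11 = $951.11
Excess over cushion: $1,489.24 − $951.11 = $538.13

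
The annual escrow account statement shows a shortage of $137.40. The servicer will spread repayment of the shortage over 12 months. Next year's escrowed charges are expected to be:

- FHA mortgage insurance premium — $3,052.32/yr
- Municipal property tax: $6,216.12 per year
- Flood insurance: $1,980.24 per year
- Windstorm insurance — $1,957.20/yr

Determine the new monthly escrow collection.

$1,111.94

FHA mortgage insurance premium — $3,052.32 annually
Municipal property tax — $6,216.12 annually
Flood insurance — $1,980.24 annually
Windstorm insurance — $1,957.20 annually
Total annual escrow = $13,205.88
Per month = $13,205.88 / 12 = $1,100.49
Monthly shortage recovery: $137.40 / 12 = $11.45
Adjusted monthly = $1,100.49 + $11.45 = $1,111.94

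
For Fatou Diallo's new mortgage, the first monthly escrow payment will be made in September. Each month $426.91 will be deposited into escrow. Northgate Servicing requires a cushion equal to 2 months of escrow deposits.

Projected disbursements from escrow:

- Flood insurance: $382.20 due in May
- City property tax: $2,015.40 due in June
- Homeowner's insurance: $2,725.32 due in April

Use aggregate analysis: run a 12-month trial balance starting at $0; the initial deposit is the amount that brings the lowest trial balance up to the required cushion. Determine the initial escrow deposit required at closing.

$1,707.64

Cushion = 2 × $426.91 = $853.82
Trial balance (start $0, +$426.91 each month, − disbursements):
  Sep: +$426.91 → $426.91
  Oct: +$426.91 → $853.82
  Nov: +$426.91 → $1,280.73
  Dec: +$426.91 → $1,707.64
  Jan: +$426.91 → $2,134.55
  Feb: +$426.91 → $2,561.46
  Mar: +$426.91 → $2,988.37
  Apr: +$426.91 − $2,725.32 → $689.96
  May: +$426.91 − $382.20 → $734.67
  Jun: +$426.91 − $2,015.40 → -$853.82
  Jul: +$426.91 → -$426.91
  Aug: +$426.91 → $0.00
Lowest trial balance = -$853.82 (Jun)
Initial deposit = cushion − low point = $853.82 − (-$853.82) = $1,707.64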